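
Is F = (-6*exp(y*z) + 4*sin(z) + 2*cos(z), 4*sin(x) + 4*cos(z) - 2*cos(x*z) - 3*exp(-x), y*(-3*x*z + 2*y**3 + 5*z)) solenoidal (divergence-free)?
No, ∇·F = y*(5 - 3*x)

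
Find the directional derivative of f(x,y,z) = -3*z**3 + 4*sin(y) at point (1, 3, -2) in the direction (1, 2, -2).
8*cos(3)/3 + 24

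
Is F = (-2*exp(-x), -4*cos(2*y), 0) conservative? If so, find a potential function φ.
Yes, F is conservative. φ = -2*sin(2*y) + 2*exp(-x)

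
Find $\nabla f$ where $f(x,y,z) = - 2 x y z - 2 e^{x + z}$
(-2*y*z - 2*exp(x + z), -2*x*z, -2*x*y - 2*exp(x + z))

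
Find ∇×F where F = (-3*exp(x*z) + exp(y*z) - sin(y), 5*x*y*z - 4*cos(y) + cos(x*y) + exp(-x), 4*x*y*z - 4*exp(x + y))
(-5*x*y + 4*x*z - 4*exp(x + y), -3*x*exp(x*z) - 4*y*z + y*exp(y*z) + 4*exp(x + y), 5*y*z - y*sin(x*y) - z*exp(y*z) + cos(y) - exp(-x))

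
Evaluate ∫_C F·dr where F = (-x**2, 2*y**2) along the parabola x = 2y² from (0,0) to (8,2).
-496/3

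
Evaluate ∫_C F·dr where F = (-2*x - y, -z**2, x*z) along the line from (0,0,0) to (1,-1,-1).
1/6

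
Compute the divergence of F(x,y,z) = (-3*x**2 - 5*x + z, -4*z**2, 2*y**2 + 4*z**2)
-6*x + 8*z - 5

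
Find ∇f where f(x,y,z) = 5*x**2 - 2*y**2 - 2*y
(10*x, -4*y - 2, 0)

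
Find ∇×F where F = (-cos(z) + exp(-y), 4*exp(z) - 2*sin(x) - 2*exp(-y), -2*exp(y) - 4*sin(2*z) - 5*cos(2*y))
(-2*exp(y) - 4*exp(z) + 10*sin(2*y), sin(z), -2*cos(x) + exp(-y))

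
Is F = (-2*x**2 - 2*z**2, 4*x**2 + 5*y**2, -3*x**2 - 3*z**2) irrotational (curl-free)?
No, ∇×F = (0, 6*x - 4*z, 8*x)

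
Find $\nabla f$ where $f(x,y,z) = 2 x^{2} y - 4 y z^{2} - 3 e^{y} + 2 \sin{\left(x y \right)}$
(2*y*(2*x + cos(x*y)), 2*x**2 + 2*x*cos(x*y) - 4*z**2 - 3*exp(y), -8*y*z)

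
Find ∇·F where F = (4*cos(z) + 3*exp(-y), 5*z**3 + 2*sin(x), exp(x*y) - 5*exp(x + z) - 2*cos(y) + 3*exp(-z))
(-5*exp(x + 2*z) - 3)*exp(-z)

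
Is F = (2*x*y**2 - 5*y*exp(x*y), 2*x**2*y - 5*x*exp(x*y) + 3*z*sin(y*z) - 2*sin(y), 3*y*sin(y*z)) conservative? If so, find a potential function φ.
Yes, F is conservative. φ = x**2*y**2 - 5*exp(x*y) + 2*cos(y) - 3*cos(y*z)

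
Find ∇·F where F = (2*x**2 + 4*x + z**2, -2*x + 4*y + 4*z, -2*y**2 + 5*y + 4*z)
4*x + 12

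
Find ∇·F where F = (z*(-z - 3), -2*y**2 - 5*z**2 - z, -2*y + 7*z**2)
-4*y + 14*z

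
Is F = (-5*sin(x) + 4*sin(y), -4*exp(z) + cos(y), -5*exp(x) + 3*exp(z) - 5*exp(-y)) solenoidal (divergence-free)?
No, ∇·F = 3*exp(z) - sin(y) - 5*cos(x)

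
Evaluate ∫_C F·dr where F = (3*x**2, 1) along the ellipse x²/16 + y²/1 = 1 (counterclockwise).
0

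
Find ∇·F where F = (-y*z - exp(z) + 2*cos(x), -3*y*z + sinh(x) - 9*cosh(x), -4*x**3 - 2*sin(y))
-3*z - 2*sin(x)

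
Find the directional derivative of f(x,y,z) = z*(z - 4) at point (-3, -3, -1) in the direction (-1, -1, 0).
0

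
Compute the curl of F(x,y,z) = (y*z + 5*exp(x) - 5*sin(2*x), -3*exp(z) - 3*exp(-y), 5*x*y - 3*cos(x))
(5*x + 3*exp(z), -4*y - 3*sin(x), -z)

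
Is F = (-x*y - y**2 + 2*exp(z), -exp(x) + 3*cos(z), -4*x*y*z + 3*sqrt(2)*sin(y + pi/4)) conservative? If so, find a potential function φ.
No, ∇×F = (-4*x*z + 3*sin(z) + 3*sqrt(2)*cos(y + pi/4), 4*y*z + 2*exp(z), x + 2*y - exp(x)) ≠ 0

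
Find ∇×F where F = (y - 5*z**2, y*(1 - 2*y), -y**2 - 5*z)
(-2*y, -10*z, -1)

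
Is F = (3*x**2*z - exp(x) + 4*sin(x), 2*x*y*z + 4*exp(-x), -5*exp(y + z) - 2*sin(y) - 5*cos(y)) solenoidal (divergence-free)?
No, ∇·F = 8*x*z - exp(x) - 5*exp(y + z) + 4*cos(x)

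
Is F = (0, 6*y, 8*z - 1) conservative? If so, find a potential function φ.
Yes, F is conservative. φ = 3*y**2 + 4*z**2 - z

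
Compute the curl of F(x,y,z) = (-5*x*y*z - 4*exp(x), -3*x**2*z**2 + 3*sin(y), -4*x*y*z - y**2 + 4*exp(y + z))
(6*x**2*z - 4*x*z - 2*y + 4*exp(y + z), y*(-5*x + 4*z), x*z*(5 - 6*z))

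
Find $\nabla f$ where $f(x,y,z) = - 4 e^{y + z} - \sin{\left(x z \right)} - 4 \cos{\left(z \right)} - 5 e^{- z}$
(-z*cos(x*z), -4*exp(y + z), -x*cos(x*z) - 4*exp(y + z) + 4*sin(z) + 5*exp(-z))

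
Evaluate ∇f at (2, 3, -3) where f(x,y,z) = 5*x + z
(5, 0, 1)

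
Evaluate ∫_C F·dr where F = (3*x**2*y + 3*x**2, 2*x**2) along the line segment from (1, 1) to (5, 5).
2024/3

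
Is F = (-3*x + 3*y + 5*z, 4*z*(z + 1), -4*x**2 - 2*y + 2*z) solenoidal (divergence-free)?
No, ∇·F = -1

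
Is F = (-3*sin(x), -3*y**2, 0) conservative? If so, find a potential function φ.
Yes, F is conservative. φ = -y**3 + 3*cos(x)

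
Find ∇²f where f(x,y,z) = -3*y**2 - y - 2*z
-6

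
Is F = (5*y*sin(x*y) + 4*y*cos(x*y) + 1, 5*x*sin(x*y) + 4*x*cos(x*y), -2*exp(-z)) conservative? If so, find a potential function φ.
Yes, F is conservative. φ = x + 4*sin(x*y) - 5*cos(x*y) + 2*exp(-z)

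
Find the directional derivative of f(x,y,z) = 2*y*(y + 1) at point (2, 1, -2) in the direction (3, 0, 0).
0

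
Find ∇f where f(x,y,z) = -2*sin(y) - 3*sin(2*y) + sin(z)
(0, -2*cos(y) - 6*cos(2*y), cos(z))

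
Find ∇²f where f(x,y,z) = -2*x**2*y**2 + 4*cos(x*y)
-4*(x**2 + y**2)*(cos(x*y) + 1)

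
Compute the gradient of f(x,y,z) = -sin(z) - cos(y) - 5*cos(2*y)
(0, (20*cos(y) + 1)*sin(y), -cos(z))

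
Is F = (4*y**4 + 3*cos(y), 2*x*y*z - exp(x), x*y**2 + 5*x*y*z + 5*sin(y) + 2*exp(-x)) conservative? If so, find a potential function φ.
No, ∇×F = (5*x*z + 5*cos(y), -y**2 - 5*y*z + 2*exp(-x), -16*y**3 + 2*y*z - exp(x) + 3*sin(y)) ≠ 0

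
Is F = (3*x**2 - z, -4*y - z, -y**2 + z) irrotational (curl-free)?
No, ∇×F = (1 - 2*y, -1, 0)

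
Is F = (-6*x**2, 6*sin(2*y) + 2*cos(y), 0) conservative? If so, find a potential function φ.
Yes, F is conservative. φ = -2*x**3 + 2*sin(y) - 3*cos(2*y)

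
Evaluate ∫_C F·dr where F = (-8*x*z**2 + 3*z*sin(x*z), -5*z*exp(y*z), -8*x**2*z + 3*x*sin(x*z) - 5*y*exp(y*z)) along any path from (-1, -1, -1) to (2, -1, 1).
-12 - 3*cos(2) + 3*cos(1) + 10*sinh(1)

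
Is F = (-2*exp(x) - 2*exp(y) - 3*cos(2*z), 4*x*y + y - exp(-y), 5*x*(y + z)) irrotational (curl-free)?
No, ∇×F = (5*x, -5*y - 5*z + 6*sin(2*z), 4*y + 2*exp(y))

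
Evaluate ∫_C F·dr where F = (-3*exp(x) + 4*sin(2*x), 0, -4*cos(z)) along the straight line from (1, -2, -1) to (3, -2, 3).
-3*exp(3) - 4*sin(1) - 2*cos(6) + 2*cos(2) - 4*sin(3) + 3*E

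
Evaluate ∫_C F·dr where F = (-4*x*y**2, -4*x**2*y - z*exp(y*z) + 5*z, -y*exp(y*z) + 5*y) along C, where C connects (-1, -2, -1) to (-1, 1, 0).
-5 + exp(2)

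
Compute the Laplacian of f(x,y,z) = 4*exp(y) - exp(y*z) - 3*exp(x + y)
-y**2*exp(y*z) - z**2*exp(y*z) + 4*exp(y) - 6*exp(x + y)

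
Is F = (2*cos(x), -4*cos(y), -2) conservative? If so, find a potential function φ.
Yes, F is conservative. φ = -2*z + 2*sin(x) - 4*sin(y)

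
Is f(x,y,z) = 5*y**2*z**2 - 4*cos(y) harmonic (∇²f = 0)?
No, ∇²f = 10*y**2 + 10*z**2 + 4*cos(y)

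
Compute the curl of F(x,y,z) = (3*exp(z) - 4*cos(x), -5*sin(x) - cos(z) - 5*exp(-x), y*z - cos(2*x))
(z - sin(z), 3*exp(z) - 2*sin(2*x), -5*cos(x) + 5*exp(-x))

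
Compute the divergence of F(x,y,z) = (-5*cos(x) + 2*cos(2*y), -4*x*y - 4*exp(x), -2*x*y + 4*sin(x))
-4*x + 5*sin(x)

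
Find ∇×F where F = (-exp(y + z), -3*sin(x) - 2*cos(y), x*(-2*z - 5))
(0, 2*z - exp(y + z) + 5, exp(y + z) - 3*cos(x))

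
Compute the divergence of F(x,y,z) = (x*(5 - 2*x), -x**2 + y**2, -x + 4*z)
-4*x + 2*y + 9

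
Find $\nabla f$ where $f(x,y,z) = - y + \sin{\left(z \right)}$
(0, -1, cos(z))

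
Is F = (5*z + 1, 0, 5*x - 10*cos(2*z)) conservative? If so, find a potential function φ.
Yes, F is conservative. φ = 5*x*z + x - 5*sin(2*z)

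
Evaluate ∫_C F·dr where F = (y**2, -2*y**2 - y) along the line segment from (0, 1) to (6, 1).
6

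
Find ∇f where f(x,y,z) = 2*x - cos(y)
(2, sin(y), 0)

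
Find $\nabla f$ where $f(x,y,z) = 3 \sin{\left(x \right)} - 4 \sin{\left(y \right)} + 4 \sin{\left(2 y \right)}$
(3*cos(x), -4*cos(y) + 8*cos(2*y), 0)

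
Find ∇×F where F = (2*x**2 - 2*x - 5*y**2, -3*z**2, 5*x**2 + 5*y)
(6*z + 5, -10*x, 10*y)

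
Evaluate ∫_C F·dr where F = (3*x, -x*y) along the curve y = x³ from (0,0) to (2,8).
-342/7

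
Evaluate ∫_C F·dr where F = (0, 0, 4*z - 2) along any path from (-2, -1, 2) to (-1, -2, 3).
8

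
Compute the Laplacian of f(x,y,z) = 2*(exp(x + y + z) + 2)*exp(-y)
4*(exp(x + y + z) + 1)*exp(-y)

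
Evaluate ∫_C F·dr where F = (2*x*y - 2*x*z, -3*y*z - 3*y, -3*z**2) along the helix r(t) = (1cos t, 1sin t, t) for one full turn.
-8*pi**3 + pi/2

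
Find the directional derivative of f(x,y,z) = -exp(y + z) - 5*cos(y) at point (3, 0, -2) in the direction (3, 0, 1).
-sqrt(10)*exp(-2)/10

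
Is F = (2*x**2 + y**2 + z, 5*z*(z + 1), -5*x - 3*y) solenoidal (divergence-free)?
No, ∇·F = 4*x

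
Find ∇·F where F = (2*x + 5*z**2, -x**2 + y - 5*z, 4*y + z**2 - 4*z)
2*z - 1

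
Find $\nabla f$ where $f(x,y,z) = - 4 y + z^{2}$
(0, -4, 2*z)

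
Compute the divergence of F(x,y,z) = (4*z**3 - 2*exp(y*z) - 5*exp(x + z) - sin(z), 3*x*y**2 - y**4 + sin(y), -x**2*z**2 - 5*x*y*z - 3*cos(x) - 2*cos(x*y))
-2*x**2*z + x*y - 4*y**3 - 5*exp(x + z) + cos(y)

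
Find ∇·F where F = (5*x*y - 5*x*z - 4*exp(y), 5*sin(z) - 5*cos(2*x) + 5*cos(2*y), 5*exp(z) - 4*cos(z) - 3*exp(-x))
5*y - 5*z + 5*exp(z) - 10*sin(2*y) + 4*sin(z)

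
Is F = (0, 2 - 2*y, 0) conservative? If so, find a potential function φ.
Yes, F is conservative. φ = y*(2 - y)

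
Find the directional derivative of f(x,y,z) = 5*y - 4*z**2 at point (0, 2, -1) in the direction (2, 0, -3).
-24*sqrt(13)/13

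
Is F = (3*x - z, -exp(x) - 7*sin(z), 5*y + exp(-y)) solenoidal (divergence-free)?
No, ∇·F = 3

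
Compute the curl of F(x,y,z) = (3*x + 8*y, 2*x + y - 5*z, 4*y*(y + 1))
(8*y + 9, 0, -6)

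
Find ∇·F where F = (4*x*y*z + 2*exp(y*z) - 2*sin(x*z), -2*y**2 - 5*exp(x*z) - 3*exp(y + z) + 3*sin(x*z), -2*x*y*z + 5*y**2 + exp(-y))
-2*x*y + 4*y*z - 4*y - 2*z*cos(x*z) - 3*exp(y + z)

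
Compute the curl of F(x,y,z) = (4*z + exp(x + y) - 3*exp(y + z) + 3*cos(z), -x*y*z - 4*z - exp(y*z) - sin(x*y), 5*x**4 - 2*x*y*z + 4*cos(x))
(x*y - 2*x*z + y*exp(y*z) + 4, -20*x**3 + 2*y*z - 3*exp(y + z) + 4*sin(x) - 3*sin(z) + 4, -y*z - y*cos(x*y) - exp(x + y) + 3*exp(y + z))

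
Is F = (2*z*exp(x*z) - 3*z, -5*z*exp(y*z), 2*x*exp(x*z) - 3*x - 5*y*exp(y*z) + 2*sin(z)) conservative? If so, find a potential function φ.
Yes, F is conservative. φ = -3*x*z + 2*exp(x*z) - 5*exp(y*z) - 2*cos(z)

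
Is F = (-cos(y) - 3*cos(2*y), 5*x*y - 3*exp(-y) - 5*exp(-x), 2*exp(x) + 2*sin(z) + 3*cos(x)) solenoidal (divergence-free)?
No, ∇·F = 5*x + 2*cos(z) + 3*exp(-y)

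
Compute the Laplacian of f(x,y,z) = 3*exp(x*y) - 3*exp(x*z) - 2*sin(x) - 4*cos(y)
3*x**2*exp(x*y) - 3*x**2*exp(x*z) + 3*y**2*exp(x*y) - 3*z**2*exp(x*z) + 2*sin(x) + 4*cos(y)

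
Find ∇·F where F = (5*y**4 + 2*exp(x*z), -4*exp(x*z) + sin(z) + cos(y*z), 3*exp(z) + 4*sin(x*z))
4*x*cos(x*z) + 2*z*exp(x*z) - z*sin(y*z) + 3*exp(z)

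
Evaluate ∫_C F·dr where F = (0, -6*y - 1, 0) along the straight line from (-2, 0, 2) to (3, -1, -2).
-2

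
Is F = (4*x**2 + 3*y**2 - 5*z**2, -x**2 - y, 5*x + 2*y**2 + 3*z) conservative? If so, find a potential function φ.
No, ∇×F = (4*y, -10*z - 5, -2*x - 6*y) ≠ 0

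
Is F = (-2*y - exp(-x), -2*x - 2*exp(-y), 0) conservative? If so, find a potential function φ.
Yes, F is conservative. φ = -2*x*y + 2*exp(-y) + exp(-x)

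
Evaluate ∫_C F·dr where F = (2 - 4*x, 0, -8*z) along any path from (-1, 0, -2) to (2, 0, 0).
16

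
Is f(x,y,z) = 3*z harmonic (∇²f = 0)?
Yes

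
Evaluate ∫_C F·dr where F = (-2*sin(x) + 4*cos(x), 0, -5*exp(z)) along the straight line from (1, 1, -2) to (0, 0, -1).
-4*sin(1) - 5*exp(-1) - 2*cos(1) + 5*exp(-2) + 2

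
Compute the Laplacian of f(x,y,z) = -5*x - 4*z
0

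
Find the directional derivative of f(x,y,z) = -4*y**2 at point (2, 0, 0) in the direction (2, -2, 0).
0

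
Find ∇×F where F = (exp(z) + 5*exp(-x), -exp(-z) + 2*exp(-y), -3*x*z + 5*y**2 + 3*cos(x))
(10*y - exp(-z), 3*z + exp(z) + 3*sin(x), 0)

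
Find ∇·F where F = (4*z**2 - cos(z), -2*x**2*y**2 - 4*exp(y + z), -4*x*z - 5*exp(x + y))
-4*x**2*y - 4*x - 4*exp(y + z)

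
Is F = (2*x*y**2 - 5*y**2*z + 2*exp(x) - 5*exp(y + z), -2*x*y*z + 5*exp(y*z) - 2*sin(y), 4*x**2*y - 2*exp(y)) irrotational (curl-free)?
No, ∇×F = (4*x**2 + 2*x*y - 5*y*exp(y*z) - 2*exp(y), -8*x*y - 5*y**2 - 5*exp(y + z), -4*x*y + 8*y*z + 5*exp(y + z))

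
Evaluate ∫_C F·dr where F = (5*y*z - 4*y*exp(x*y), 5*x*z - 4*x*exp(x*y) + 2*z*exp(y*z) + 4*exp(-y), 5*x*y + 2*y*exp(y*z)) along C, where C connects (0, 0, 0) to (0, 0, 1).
0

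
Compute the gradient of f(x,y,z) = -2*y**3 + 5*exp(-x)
(-5*exp(-x), -6*y**2, 0)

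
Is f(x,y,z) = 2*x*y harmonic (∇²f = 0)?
Yes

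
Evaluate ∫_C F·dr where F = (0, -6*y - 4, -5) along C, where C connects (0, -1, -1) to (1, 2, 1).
-31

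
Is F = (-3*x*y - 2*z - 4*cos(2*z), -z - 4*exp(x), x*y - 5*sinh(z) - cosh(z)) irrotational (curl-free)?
No, ∇×F = (x + 1, -y + 8*sin(2*z) - 2, 3*x - 4*exp(x))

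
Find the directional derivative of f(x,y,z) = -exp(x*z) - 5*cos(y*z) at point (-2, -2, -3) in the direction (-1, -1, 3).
3*sqrt(11)*(-5*sin(6) + exp(6))/11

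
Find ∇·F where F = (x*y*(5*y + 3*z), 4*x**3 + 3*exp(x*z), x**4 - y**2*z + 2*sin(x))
y*(4*y + 3*z)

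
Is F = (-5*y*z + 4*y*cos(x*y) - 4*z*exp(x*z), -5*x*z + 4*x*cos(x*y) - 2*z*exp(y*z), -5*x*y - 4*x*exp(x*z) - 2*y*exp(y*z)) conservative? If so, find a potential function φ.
Yes, F is conservative. φ = -5*x*y*z - 4*exp(x*z) - 2*exp(y*z) + 4*sin(x*y)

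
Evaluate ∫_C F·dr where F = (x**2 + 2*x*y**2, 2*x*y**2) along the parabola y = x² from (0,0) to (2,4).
680/7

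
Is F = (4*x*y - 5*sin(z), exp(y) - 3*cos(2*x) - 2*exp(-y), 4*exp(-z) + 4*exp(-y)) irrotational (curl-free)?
No, ∇×F = (-4*exp(-y), -5*cos(z), -4*x + 6*sin(2*x))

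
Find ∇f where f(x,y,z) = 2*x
(2, 0, 0)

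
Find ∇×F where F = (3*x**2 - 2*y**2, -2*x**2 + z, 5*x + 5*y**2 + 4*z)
(10*y - 1, -5, -4*x + 4*y)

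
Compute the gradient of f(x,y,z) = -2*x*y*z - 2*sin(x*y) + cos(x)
(-2*y*z - 2*y*cos(x*y) - sin(x), -2*x*(z + cos(x*y)), -2*x*y)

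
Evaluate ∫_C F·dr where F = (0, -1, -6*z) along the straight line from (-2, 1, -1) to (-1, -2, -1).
3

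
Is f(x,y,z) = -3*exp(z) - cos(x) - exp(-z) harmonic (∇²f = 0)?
No, ∇²f = -3*exp(z) + cos(x) - exp(-z)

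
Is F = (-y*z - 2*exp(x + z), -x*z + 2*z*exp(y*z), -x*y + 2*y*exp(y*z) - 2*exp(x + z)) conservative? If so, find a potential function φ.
Yes, F is conservative. φ = -x*y*z + 2*exp(y*z) - 2*exp(x + z)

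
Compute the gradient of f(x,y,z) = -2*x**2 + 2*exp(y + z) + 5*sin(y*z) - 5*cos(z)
(-4*x, 5*z*cos(y*z) + 2*exp(y + z), 5*y*cos(y*z) + 2*exp(y + z) + 5*sin(z))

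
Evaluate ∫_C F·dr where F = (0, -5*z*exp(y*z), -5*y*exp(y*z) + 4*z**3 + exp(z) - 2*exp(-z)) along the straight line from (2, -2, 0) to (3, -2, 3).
-5*exp(-6) + 2*exp(-3) + exp(3) + 83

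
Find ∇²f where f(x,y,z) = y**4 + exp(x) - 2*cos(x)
12*y**2 + exp(x) + 2*cos(x)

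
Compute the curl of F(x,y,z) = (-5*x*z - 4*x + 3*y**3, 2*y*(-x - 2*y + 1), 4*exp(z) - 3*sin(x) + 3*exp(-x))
(0, -5*x + 3*cos(x) + 3*exp(-x), y*(-9*y - 2))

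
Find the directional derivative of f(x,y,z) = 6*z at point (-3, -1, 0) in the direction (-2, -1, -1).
-sqrt(6)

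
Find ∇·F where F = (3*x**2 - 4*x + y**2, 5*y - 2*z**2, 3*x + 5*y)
6*x + 1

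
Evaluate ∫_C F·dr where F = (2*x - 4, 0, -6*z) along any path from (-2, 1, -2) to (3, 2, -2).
-15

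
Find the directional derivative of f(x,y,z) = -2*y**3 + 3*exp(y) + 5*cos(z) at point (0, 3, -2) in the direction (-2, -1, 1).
sqrt(6)*(-3*exp(3) + 5*sin(2) + 54)/6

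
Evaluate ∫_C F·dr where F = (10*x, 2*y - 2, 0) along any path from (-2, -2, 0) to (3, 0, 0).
17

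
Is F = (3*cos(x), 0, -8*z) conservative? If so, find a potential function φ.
Yes, F is conservative. φ = -4*z**2 + 3*sin(x)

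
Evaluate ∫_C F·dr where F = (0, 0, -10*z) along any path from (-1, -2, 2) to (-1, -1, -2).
0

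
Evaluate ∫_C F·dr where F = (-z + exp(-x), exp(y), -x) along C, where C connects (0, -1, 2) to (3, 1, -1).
-cosh(3) + 2*sinh(1) + 4 + sinh(3)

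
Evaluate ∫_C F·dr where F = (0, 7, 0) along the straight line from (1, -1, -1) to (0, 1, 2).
14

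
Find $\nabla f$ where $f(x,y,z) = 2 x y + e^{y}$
(2*y, 2*x + exp(y), 0)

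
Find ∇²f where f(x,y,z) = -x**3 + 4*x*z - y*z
-6*x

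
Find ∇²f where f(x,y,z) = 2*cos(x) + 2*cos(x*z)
-2*x**2*cos(x*z) - 2*z**2*cos(x*z) - 2*cos(x)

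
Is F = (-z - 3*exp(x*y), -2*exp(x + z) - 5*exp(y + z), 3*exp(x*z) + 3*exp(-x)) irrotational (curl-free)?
No, ∇×F = (2*exp(x + z) + 5*exp(y + z), -3*z*exp(x*z) - 1 + 3*exp(-x), 3*x*exp(x*y) - 2*exp(x + z))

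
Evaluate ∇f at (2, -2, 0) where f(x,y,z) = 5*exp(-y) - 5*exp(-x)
(5*exp(-2), -5*exp(2), 0)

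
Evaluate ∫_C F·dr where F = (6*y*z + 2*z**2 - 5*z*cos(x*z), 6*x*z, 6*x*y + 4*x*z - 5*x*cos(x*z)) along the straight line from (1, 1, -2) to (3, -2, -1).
-5*sin(2) + 5*sin(3) + 46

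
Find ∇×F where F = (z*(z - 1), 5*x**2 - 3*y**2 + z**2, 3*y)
(3 - 2*z, 2*z - 1, 10*x)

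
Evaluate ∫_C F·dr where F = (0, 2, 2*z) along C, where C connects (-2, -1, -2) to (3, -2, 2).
-2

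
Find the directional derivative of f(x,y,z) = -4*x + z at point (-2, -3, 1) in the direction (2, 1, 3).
-5*sqrt(14)/14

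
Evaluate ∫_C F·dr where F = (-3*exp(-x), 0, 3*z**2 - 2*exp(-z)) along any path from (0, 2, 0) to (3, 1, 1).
-4 + 3*exp(-3) + 2*exp(-1)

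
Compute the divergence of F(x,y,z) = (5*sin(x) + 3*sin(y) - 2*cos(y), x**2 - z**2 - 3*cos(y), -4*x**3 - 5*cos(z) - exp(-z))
3*sin(y) + 5*sin(z) + 5*cos(x) + exp(-z)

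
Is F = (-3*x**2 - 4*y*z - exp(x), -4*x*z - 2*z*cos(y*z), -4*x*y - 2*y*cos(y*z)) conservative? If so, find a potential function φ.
Yes, F is conservative. φ = -x**3 - 4*x*y*z - exp(x) - 2*sin(y*z)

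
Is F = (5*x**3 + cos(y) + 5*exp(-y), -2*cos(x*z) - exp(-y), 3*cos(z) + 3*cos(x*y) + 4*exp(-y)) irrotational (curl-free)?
No, ∇×F = (-3*x*sin(x*y) - 2*x*sin(x*z) - 4*exp(-y), 3*y*sin(x*y), 2*z*sin(x*z) + sin(y) + 5*exp(-y))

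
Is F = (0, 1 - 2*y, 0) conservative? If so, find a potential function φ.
Yes, F is conservative. φ = y*(1 - y)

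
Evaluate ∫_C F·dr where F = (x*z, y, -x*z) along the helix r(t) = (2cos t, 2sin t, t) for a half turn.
pi + 4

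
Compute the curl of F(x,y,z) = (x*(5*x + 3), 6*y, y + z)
(1, 0, 0)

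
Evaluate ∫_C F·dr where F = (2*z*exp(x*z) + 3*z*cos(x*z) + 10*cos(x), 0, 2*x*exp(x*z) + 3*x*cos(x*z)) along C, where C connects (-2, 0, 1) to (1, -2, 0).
-2*exp(-2) + 2 + 10*sin(1) + 13*sin(2)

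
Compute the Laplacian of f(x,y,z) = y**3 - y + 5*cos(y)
6*y - 5*cos(y)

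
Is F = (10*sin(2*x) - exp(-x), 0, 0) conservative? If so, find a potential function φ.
Yes, F is conservative. φ = -5*cos(2*x) + exp(-x)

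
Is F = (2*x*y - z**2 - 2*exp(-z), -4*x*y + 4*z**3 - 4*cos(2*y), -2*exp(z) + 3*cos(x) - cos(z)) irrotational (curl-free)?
No, ∇×F = (-12*z**2, -2*z + 3*sin(x) + 2*exp(-z), -2*x - 4*y)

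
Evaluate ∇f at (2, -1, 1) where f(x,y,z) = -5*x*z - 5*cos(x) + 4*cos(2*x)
(-5 + 5*sin(2) - 8*sin(4), 0, -10)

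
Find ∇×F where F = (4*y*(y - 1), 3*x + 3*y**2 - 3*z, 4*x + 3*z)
(3, -4, 7 - 8*y)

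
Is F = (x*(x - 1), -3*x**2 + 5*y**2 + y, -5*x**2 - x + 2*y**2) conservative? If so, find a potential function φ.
No, ∇×F = (4*y, 10*x + 1, -6*x) ≠ 0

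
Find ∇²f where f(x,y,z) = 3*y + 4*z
0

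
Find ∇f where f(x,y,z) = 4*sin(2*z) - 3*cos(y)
(0, 3*sin(y), 8*cos(2*z))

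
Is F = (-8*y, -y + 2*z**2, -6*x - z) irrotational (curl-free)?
No, ∇×F = (-4*z, 6, 8)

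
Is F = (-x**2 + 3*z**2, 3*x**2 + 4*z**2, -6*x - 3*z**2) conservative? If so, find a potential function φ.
No, ∇×F = (-8*z, 6*z + 6, 6*x) ≠ 0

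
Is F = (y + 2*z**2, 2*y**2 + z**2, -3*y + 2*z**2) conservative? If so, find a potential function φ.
No, ∇×F = (-2*z - 3, 4*z, -1) ≠ 0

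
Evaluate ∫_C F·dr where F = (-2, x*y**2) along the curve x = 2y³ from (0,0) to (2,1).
-11/3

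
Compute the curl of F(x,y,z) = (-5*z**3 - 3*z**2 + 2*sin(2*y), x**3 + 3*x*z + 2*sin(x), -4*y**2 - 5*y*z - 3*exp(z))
(-3*x - 8*y - 5*z, 3*z*(-5*z - 2), 3*x**2 + 3*z + 2*cos(x) - 4*cos(2*y))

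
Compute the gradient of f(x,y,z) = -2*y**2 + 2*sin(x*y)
(2*y*cos(x*y), 2*x*cos(x*y) - 4*y, 0)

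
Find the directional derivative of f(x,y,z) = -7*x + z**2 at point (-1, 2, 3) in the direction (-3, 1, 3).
39*sqrt(19)/19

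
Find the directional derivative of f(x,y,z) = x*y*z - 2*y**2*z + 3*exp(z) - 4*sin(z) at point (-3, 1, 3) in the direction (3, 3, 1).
sqrt(19)*(-59 - 4*cos(3) + 3*exp(3))/19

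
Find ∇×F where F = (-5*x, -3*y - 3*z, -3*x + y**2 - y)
(2*y + 2, 3, 0)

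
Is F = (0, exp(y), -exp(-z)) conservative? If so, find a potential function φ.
Yes, F is conservative. φ = exp(y) + exp(-z)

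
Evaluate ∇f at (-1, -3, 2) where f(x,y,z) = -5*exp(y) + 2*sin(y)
(0, 2*cos(3) - 5*exp(-3), 0)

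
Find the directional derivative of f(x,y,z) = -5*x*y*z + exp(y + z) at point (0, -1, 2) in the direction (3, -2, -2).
2*sqrt(17)*(15 - 2*E)/17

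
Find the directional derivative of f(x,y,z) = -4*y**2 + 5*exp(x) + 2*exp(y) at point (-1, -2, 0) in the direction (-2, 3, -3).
sqrt(22)*(-5*E + 3 + 24*exp(2))*exp(-2)/11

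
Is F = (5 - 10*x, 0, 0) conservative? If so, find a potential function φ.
Yes, F is conservative. φ = 5*x*(1 - x)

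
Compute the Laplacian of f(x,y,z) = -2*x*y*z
0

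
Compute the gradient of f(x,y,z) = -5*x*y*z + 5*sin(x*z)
(5*z*(-y + cos(x*z)), -5*x*z, 5*x*(-y + cos(x*z)))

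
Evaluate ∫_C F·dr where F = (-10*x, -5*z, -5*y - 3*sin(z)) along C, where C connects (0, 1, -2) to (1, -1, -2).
-25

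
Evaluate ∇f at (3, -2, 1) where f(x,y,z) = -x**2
(-6, 0, 0)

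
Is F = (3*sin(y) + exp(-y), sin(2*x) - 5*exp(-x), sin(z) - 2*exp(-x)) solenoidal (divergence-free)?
No, ∇·F = cos(z)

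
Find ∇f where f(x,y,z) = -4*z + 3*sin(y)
(0, 3*cos(y), -4)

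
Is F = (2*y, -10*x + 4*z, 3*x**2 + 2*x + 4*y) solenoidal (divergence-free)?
Yes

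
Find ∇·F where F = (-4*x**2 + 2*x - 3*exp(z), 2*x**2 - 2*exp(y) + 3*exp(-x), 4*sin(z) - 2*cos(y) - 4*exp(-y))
-8*x - 2*exp(y) + 4*cos(z) + 2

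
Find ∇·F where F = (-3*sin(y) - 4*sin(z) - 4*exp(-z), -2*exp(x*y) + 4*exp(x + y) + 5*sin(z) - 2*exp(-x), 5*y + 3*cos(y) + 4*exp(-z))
-2*x*exp(x*y) + 4*exp(x + y) - 4*exp(-z)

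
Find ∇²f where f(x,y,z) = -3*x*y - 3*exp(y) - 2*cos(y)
-3*exp(y) + 2*cos(y)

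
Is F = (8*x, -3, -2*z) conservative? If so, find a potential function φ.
Yes, F is conservative. φ = 4*x**2 - 3*y - z**2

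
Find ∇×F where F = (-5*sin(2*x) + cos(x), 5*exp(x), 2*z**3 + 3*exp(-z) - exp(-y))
(exp(-y), 0, 5*exp(x))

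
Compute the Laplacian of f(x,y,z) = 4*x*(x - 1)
8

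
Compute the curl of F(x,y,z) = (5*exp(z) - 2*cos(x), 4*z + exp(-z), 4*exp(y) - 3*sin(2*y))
(4*exp(y) - 6*cos(2*y) - 4 + exp(-z), 5*exp(z), 0)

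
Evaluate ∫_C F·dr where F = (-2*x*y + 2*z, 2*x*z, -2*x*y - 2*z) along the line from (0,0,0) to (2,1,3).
-17/3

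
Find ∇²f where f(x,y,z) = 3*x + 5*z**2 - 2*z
10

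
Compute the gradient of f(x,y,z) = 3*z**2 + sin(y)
(0, cos(y), 6*z)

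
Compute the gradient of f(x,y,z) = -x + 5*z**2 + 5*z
(-1, 0, 10*z + 5)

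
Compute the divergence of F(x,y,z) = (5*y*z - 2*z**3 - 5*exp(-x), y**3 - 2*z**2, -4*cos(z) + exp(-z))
3*y**2 + 4*sin(z) - exp(-z) + 5*exp(-x)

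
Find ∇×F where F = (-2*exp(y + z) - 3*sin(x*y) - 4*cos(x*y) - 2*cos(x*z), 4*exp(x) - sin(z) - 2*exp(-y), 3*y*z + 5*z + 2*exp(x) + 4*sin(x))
(3*z + cos(z), 2*x*sin(x*z) - 2*exp(x) - 2*exp(y + z) - 4*cos(x), -4*x*sin(x*y) + 3*x*cos(x*y) + 4*exp(x) + 2*exp(y + z))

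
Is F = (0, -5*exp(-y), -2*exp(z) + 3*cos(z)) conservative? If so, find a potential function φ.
Yes, F is conservative. φ = -2*exp(z) + 3*sin(z) + 5*exp(-y)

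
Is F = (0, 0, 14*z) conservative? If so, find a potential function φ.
Yes, F is conservative. φ = 7*z**2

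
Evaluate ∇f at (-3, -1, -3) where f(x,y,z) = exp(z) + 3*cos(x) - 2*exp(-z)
(3*sin(3), 0, (1 + 2*exp(6))*exp(-3))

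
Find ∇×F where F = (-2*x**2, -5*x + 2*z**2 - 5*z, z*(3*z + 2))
(5 - 4*z, 0, -5)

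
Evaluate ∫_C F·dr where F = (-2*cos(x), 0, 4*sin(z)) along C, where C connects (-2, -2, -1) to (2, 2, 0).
-4 - 4*sin(2) + 4*cos(1)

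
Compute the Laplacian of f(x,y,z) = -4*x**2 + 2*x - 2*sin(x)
2*sin(x) - 8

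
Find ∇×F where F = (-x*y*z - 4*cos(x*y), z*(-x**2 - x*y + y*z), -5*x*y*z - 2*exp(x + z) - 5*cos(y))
(x**2 + x*y - 5*x*z - 2*y*z + 5*sin(y), -x*y + 5*y*z + 2*exp(x + z), -x*z - 4*x*sin(x*y) - y*z)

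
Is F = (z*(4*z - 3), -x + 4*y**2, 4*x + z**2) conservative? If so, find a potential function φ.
No, ∇×F = (0, 8*z - 7, -1) ≠ 0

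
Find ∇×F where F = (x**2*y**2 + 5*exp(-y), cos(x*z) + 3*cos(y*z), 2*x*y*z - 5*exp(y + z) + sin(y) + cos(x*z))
(2*x*z + x*sin(x*z) + 3*y*sin(y*z) - 5*exp(y + z) + cos(y), z*(-2*y + sin(x*z)), -2*x**2*y - z*sin(x*z) + 5*exp(-y))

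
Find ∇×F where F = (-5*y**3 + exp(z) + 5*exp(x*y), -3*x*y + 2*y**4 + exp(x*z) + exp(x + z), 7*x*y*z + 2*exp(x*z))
(7*x*z - x*exp(x*z) - exp(x + z), -7*y*z - 2*z*exp(x*z) + exp(z), -5*x*exp(x*y) + 15*y**2 - 3*y + z*exp(x*z) + exp(x + z))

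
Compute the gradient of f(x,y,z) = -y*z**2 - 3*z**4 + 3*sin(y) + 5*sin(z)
(0, -z**2 + 3*cos(y), -2*y*z - 12*z**3 + 5*cos(z))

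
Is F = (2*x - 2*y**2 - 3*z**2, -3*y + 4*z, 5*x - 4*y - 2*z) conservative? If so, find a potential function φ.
No, ∇×F = (-8, -6*z - 5, 4*y) ≠ 0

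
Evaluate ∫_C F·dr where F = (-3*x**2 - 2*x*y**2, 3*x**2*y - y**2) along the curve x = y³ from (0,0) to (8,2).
-1832/3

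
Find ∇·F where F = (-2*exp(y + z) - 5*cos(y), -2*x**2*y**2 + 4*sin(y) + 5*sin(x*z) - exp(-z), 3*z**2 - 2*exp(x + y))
-4*x**2*y + 6*z + 4*cos(y)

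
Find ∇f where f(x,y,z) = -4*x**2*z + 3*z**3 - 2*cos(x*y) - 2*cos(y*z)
(-8*x*z + 2*y*sin(x*y), 2*x*sin(x*y) + 2*z*sin(y*z), -4*x**2 + 2*y*sin(y*z) + 9*z**2)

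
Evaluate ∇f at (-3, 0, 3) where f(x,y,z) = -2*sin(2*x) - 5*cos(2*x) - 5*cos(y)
(-4*cos(6) - 10*sin(6), 0, 0)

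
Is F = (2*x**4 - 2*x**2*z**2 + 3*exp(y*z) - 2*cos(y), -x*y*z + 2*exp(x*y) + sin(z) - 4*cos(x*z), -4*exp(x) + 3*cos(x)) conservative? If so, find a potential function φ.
No, ∇×F = (x*y - 4*x*sin(x*z) - cos(z), -4*x**2*z + 3*y*exp(y*z) + 4*exp(x) + 3*sin(x), -y*z + 2*y*exp(x*y) - 3*z*exp(y*z) + 4*z*sin(x*z) - 2*sin(y)) ≠ 0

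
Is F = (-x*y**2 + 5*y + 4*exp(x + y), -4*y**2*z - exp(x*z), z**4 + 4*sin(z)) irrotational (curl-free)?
No, ∇×F = (x*exp(x*z) + 4*y**2, 0, 2*x*y - z*exp(x*z) - 4*exp(x + y) - 5)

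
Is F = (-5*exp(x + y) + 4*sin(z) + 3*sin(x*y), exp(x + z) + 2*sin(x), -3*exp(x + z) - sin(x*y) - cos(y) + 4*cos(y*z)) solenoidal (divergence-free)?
No, ∇·F = -4*y*sin(y*z) + 3*y*cos(x*y) - 5*exp(x + y) - 3*exp(x + z)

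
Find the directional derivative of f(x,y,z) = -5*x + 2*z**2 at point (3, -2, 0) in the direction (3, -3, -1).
-15*sqrt(19)/19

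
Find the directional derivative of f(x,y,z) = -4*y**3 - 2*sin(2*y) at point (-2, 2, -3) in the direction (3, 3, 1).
-12*sqrt(19)*(cos(4) + 12)/19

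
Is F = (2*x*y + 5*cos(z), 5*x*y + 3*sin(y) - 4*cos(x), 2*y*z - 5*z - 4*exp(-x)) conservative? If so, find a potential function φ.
No, ∇×F = (2*z, -5*sin(z) - 4*exp(-x), -2*x + 5*y + 4*sin(x)) ≠ 0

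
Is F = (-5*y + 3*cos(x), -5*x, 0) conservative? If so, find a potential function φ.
Yes, F is conservative. φ = -5*x*y + 3*sin(x)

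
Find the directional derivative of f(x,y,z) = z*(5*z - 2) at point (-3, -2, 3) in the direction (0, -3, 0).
0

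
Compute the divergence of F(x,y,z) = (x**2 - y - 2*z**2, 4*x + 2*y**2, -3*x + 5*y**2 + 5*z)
2*x + 4*y + 5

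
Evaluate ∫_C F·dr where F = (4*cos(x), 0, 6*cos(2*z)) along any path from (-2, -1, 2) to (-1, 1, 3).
-4*sin(1) + 3*sin(6) - 3*sin(4) + 4*sin(2)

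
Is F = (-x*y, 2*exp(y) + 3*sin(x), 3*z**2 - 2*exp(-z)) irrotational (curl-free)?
No, ∇×F = (0, 0, x + 3*cos(x))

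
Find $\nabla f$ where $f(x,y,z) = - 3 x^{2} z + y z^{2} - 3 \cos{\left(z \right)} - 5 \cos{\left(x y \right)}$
(-6*x*z + 5*y*sin(x*y), 5*x*sin(x*y) + z**2, -3*x**2 + 2*y*z + 3*sin(z))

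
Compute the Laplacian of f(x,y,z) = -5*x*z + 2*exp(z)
2*exp(z)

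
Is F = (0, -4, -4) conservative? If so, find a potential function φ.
Yes, F is conservative. φ = -4*y - 4*z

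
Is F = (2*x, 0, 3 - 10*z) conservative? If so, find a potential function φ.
Yes, F is conservative. φ = x**2 - 5*z**2 + 3*z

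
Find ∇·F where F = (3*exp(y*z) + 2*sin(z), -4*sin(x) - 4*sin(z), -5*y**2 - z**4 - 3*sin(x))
-4*z**3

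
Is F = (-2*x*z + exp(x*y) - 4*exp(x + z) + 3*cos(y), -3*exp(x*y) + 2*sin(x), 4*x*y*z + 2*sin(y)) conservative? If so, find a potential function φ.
No, ∇×F = (4*x*z + 2*cos(y), -2*x - 4*y*z - 4*exp(x + z), -x*exp(x*y) - 3*y*exp(x*y) + 3*sin(y) + 2*cos(x)) ≠ 0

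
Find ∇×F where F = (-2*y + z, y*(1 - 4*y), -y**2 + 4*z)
(-2*y, 1, 2)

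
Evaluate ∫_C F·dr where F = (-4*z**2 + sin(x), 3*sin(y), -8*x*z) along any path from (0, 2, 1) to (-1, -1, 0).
-4*cos(1) + 3*cos(2) + 1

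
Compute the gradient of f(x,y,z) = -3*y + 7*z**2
(0, -3, 14*z)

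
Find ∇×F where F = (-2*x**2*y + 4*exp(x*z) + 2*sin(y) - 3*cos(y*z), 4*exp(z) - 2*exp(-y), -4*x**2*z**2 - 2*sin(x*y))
(-2*x*cos(x*y) - 4*exp(z), 8*x*z**2 + 4*x*exp(x*z) + 3*y*sin(y*z) + 2*y*cos(x*y), 2*x**2 - 3*z*sin(y*z) - 2*cos(y))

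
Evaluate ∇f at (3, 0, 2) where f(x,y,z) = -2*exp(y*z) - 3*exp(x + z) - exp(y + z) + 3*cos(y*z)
(-3*exp(5), -exp(2) - 4, -3*exp(5) - exp(2))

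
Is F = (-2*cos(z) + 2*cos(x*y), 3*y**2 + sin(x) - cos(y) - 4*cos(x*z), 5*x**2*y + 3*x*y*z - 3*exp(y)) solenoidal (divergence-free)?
No, ∇·F = 3*x*y - 2*y*sin(x*y) + 6*y + sin(y)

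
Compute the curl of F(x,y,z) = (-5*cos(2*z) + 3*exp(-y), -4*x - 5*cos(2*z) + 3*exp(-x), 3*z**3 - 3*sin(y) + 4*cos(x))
(-10*sin(2*z) - 3*cos(y), 4*sin(x) + 10*sin(2*z), -4 + 3*exp(-y) - 3*exp(-x))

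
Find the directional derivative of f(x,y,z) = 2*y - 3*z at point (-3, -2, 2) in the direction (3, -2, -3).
5*sqrt(22)/22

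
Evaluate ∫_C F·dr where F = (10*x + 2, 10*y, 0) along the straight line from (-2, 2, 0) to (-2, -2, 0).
0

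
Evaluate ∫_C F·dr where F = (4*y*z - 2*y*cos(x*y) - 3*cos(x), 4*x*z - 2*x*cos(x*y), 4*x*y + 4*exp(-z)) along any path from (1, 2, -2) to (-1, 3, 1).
-4*exp(-1) + 2*sin(3) + 2*sin(2) + 4 + 6*sin(1) + 4*exp(2)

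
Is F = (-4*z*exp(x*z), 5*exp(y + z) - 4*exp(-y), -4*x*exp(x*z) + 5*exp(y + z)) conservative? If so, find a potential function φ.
Yes, F is conservative. φ = -4*exp(x*z) + 5*exp(y + z) + 4*exp(-y)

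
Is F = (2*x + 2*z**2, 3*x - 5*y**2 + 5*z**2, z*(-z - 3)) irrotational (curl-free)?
No, ∇×F = (-10*z, 4*z, 3)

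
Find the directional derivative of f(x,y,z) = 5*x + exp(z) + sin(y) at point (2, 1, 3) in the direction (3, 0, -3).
sqrt(2)*(5 - exp(3))/2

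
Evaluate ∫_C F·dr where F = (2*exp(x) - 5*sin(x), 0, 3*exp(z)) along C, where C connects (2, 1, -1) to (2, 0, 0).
3 - 3*exp(-1)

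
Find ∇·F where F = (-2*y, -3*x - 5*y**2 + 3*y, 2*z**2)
-10*y + 4*z + 3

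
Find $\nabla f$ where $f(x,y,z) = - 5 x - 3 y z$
(-5, -3*z, -3*y)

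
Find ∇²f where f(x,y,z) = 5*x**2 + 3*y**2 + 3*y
16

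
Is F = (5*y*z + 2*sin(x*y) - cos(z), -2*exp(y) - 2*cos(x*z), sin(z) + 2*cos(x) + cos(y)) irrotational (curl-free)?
No, ∇×F = (-2*x*sin(x*z) - sin(y), 5*y + 2*sin(x) + sin(z), -2*x*cos(x*y) + 2*z*sin(x*z) - 5*z)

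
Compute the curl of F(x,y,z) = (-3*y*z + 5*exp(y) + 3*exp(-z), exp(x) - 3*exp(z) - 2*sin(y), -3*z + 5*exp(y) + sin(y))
(5*exp(y) + 3*exp(z) + cos(y), -3*y - 3*exp(-z), 3*z + exp(x) - 5*exp(y))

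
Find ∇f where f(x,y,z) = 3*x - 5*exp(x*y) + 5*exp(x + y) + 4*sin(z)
(-5*y*exp(x*y) + 5*exp(x + y) + 3, -5*x*exp(x*y) + 5*exp(x + y), 4*cos(z))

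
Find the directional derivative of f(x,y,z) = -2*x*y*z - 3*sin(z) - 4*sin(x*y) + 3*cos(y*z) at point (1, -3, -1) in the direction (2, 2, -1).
16*cos(3)/3 - 14/3 - sin(3) + cos(1)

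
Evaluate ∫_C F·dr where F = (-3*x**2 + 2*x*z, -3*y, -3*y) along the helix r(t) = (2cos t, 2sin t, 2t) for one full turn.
8*pi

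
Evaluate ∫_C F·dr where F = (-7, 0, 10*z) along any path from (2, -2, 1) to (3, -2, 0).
-12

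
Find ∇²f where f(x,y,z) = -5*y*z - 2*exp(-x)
-2*exp(-x)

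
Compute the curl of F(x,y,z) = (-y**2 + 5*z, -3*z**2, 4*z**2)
(6*z, 5, 2*y)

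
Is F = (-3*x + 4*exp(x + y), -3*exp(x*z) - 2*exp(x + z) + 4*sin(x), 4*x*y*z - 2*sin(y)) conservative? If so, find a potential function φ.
No, ∇×F = (4*x*z + 3*x*exp(x*z) + 2*exp(x + z) - 2*cos(y), -4*y*z, -3*z*exp(x*z) - 4*exp(x + y) - 2*exp(x + z) + 4*cos(x)) ≠ 0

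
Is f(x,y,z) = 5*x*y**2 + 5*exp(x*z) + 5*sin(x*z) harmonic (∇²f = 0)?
No, ∇²f = 5*x**2*(exp(x*z) - sin(x*z)) + 10*x + 5*z**2*(exp(x*z) - sin(x*z))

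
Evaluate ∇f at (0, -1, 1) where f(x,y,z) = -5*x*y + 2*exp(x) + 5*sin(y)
(7, 5*cos(1), 0)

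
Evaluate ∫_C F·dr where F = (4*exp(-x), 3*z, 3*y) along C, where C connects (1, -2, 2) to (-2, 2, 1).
-4*exp(2) + 4*exp(-1) + 18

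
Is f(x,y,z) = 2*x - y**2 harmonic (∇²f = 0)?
No, ∇²f = -2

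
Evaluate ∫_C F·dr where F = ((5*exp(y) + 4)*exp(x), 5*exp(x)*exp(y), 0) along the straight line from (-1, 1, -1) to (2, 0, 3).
-5 - 4*exp(-1) + 9*exp(2)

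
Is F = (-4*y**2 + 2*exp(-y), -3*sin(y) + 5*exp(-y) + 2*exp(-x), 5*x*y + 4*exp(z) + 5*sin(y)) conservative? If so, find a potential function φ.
No, ∇×F = (5*x + 5*cos(y), -5*y, 8*y + 2*exp(-y) - 2*exp(-x)) ≠ 0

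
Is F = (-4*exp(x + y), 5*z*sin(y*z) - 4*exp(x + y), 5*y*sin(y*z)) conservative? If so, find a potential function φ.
Yes, F is conservative. φ = -4*exp(x + y) - 5*cos(y*z)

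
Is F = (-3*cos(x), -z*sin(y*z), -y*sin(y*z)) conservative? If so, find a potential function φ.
Yes, F is conservative. φ = -3*sin(x) + cos(y*z)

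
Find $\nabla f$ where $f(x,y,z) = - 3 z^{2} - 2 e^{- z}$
(0, 0, -6*z + 2*exp(-z))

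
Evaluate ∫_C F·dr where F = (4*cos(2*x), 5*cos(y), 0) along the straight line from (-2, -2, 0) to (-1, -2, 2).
-2*sin(2) + 2*sin(4)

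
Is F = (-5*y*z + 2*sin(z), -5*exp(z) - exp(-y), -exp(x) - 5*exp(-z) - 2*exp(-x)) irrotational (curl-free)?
No, ∇×F = (5*exp(z), -5*y + exp(x) + 2*cos(z) - 2*exp(-x), 5*z)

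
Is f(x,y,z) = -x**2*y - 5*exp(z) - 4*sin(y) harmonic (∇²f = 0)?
No, ∇²f = -2*y - 5*exp(z) + 4*sin(y)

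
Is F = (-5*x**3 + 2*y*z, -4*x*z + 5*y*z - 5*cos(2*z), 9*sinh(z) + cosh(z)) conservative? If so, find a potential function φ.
No, ∇×F = (4*x - 5*y - 10*sin(2*z), 2*y, -6*z) ≠ 0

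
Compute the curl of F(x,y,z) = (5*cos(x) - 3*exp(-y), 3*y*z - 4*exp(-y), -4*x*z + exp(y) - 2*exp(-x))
(-3*y + exp(y), 4*z - 2*exp(-x), -3*exp(-y))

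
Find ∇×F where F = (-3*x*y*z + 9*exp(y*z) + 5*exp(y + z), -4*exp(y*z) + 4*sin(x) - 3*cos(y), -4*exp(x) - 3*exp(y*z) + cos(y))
(4*y*exp(y*z) - 3*z*exp(y*z) - sin(y), -3*x*y + 9*y*exp(y*z) + 4*exp(x) + 5*exp(y + z), 3*x*z - 9*z*exp(y*z) - 5*exp(y + z) + 4*cos(x))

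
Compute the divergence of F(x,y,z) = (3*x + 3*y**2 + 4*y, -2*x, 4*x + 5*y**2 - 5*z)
-2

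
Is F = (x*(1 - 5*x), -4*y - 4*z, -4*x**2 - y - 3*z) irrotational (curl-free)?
No, ∇×F = (3, 8*x, 0)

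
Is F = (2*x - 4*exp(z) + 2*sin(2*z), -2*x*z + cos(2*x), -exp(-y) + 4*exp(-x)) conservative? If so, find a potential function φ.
No, ∇×F = (2*x + exp(-y), -4*exp(z) + 4*cos(2*z) + 4*exp(-x), -2*z - 2*sin(2*x)) ≠ 0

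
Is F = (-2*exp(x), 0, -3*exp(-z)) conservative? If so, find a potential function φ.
Yes, F is conservative. φ = -2*exp(x) + 3*exp(-z)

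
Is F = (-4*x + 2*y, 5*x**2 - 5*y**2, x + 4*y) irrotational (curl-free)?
No, ∇×F = (4, -1, 10*x - 2)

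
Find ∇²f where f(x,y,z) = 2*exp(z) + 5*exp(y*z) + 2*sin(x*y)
-2*x**2*sin(x*y) + 5*y**2*exp(y*z) - 2*y**2*sin(x*y) + 5*z**2*exp(y*z) + 2*exp(z)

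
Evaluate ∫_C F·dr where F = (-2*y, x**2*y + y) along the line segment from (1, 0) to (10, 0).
0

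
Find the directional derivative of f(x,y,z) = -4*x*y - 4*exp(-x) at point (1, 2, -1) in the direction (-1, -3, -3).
4*sqrt(19)*(-1 + 5*E)*exp(-1)/19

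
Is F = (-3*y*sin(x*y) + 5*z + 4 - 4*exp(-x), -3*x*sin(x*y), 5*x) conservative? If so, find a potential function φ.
Yes, F is conservative. φ = 5*x*z + 4*x + 3*cos(x*y) + 4*exp(-x)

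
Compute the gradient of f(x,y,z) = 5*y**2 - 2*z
(0, 10*y, -2)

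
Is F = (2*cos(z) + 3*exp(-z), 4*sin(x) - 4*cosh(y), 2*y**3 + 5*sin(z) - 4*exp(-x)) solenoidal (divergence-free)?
No, ∇·F = 5*cos(z) - 4*sinh(y)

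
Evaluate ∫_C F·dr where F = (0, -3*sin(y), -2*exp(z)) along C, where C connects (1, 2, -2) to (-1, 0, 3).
-2*exp(3) + 2*exp(-2) - 3*cos(2) + 3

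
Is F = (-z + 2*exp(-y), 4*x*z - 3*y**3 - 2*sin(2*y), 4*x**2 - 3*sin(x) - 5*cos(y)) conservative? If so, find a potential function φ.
No, ∇×F = (-4*x + 5*sin(y), -8*x + 3*cos(x) - 1, 4*z + 2*exp(-y)) ≠ 0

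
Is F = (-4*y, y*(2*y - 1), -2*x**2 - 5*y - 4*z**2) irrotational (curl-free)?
No, ∇×F = (-5, 4*x, 4)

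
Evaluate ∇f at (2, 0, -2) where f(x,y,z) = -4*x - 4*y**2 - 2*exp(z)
(-4, 0, -2*exp(-2))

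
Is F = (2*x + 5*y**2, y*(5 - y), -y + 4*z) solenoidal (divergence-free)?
No, ∇·F = 11 - 2*y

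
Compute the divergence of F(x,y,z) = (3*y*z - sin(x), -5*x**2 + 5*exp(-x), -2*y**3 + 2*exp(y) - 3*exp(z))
-3*exp(z) - cos(x)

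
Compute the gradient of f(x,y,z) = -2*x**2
(-4*x, 0, 0)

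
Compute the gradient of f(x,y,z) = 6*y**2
(0, 12*y, 0)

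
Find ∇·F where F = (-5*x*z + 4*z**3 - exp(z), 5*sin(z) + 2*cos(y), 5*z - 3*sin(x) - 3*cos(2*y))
-5*z - 2*sin(y) + 5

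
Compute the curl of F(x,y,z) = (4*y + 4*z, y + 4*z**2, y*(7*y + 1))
(14*y - 8*z + 1, 4, -4)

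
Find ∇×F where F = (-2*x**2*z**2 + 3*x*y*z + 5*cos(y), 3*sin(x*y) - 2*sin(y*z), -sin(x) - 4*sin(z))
(2*y*cos(y*z), -4*x**2*z + 3*x*y + cos(x), -3*x*z + 3*y*cos(x*y) + 5*sin(y))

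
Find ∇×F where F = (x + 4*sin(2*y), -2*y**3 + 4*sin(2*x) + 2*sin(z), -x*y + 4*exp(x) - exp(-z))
(-x - 2*cos(z), y - 4*exp(x), 8*cos(2*x) - 8*cos(2*y))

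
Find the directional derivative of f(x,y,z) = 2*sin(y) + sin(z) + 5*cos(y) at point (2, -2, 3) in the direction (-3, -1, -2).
-sqrt(14)*(2*cos(3) + 2*cos(2) + 5*sin(2))/14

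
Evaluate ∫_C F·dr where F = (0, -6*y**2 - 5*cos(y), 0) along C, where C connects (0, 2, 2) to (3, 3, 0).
-38 - 5*sin(3) + 5*sin(2)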